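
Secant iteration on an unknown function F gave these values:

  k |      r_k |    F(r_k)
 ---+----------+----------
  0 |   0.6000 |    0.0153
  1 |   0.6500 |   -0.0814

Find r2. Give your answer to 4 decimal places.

0.6079

r2 = 0.6500 − (-0.0814)·(0.6500 − 0.6000) / (-0.0814 − 0.0153)
   = 0.6500 − (-0.004070)/(-0.096700) = 0.607911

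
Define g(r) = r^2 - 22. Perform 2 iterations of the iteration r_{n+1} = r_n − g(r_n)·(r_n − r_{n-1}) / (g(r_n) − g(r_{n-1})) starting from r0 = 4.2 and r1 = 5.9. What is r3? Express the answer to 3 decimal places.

4.684

g(4.2) = -4.36000, g(5.9) = 12.81000
r2 = 5.90000 − 12.81000·(5.90000 − 4.20000) / (12.81000 − (-4.36000)) = 5.90000 − (21.77700)/(17.17000) = 4.63168
g(4.63168) = -0.54751
r3 = 4.63168 − (-0.54751)·(4.63168 − 5.90000) / (-0.54751 − 12.81000) = 4.63168 − (0.69442)/(-13.35751) = 4.68367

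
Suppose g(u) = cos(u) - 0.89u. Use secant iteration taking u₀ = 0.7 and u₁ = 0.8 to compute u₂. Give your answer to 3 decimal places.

g(0.7) = 0.14184, g(0.8) = -0.01529
u₂ = 0.80000 − (-0.01529)·(0.80000 − 0.70000) / (-0.01529 − 0.14184) = 0.80000 − (-0.00153)/(-0.15714) = 0.79027

0.790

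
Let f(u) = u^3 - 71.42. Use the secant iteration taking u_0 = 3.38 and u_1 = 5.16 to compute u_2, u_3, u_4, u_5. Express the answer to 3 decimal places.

f(3.38) = -32.80553, f(5.16) = 65.96810
u_2 = 5.16000 − 65.96810·(5.16000 − 3.38000) / (65.96810 − (-32.80553)) = 5.16000 − (117.42321)/(98.77362) = 3.97119
f(3.97119) = -8.79301
u_3 = 3.97119 − (-8.79301)·(3.97119 − 5.16000) / (-8.79301 − 65.96810) = 3.97119 − (10.45323)/(-74.76111) = 4.11101
f(4.11101) = -1.94225
u_4 = 4.11101 − (-1.94225)·(4.11101 − 3.97119) / (-1.94225 − (-8.79301)) = 4.11101 − (-0.27157)/(6.85076) = 4.15065
f(4.15065) = 0.08703
u_5 = 4.15065 − 0.08703·(4.15065 − 4.11101) / (0.08703 − (-1.94225)) = 4.15065 − (0.00345)/(2.02928) = 4.14895

3.971, 4.111, 4.151, 4.149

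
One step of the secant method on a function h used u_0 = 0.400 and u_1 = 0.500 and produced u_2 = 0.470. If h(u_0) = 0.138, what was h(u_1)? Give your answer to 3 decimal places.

The secant line through (0.400, 0.138) and (0.500, h(u_1)) crosses zero at u_2 = 0.470.
So (0.400, 0.138), (0.500, h(u_1)), (0.470, 0) are collinear:
h(u_1) = 0.138 · (0.500 − 0.470) / (0.400 − 0.470) = 0.138 · (0.03000)/(-0.07000) = -0.05914

-0.059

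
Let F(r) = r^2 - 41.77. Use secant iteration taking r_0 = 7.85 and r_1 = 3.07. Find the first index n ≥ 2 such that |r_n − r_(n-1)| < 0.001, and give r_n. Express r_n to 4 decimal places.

F(7.85) = 19.852500, F(3.07) = -32.345100
r_2 = 3.070000 − (-32.345100)·(-4.780000)/(-52.197600) = 6.032005;  |Δ| = 2.962005
F(6.032005) = -5.384910
r_3 = 6.032005 − (-5.384910)·(2.962005)/(26.960190) = 6.623623;  |Δ| = 0.591618
F(6.623623) = 2.102387
r_4 = 6.623623 − 2.102387·(0.591618)/(7.487297) = 6.457501;  |Δ| = 0.166123
F(6.457501) = -0.070684
r_5 = 6.457501 − (-0.070684)·(-0.166123)/(-2.173072) = 6.462904;  |Δ| = 0.005404
F(6.462904) = -0.000868
r_6 = 6.462904 − (-0.000868)·(0.005404)/(0.069816) = 6.462971;  |Δ| = 0.000067
|r_6 − r_5| = 0.000067 < 0.001

n = 6, r_n = 6.4630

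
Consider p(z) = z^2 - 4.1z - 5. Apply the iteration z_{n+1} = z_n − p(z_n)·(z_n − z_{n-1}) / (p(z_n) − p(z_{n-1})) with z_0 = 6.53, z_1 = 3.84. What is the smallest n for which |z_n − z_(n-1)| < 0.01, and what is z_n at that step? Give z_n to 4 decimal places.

p(6.53) = 10.867900, p(3.84) = -5.998400
z_2 = 3.840000 − (-5.998400)·(-2.690000)/(-16.866300) = 4.796683;  |Δ| = 0.956683
p(4.796683) = -1.658235
z_3 = 4.796683 − (-1.658235)·(0.956683)/(4.340165) = 5.162200;  |Δ| = 0.365517
p(5.162200) = 0.483286
z_4 = 5.162200 − 0.483286·(0.365517)/(2.141521) = 5.079712;  |Δ| = 0.082488
p(5.079712) = -0.023346
z_5 = 5.079712 − (-0.023346)·(-0.082488)/(-0.506633) = 5.083513;  |Δ| = 0.003801
|z_5 − z_4| = 0.003801 < 0.01

n = 5, z_n = 5.0835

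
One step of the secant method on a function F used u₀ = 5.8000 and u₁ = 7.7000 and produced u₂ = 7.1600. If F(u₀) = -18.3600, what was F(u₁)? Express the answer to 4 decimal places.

The secant line through (5.8000, -18.3600) and (7.7000, F(u₁)) crosses zero at u₂ = 7.1600.
So (5.8000, -18.3600), (7.7000, F(u₁)), (7.1600, 0) are collinear:
F(u₁) = -18.3600 · (7.7000 − 7.1600) / (5.8000 − 7.1600) = -18.3600 · (0.540000)/(-1.360000) = 7.290000

7.2900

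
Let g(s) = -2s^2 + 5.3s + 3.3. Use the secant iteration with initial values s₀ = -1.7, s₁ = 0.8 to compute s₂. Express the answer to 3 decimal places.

g(-1.7) = -11.49000, g(0.8) = 6.26000
s₂ = 0.80000 − 6.26000·(0.80000 − (-1.70000)) / (6.26000 − (-11.49000)) = 0.80000 − (15.65000)/(17.75000) = -0.08169

-0.082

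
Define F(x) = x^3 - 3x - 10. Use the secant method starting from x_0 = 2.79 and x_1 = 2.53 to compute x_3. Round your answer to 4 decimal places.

2.6131

F(2.79) = 3.347639, F(2.53) = -1.395723
x_2 = 2.530000 − (-1.395723)·(2.530000 − 2.790000) / (-1.395723 − 3.347639) = 2.530000 − (0.362888)/(-4.743362) = 2.606504
F(2.606504) = -0.111274
x_3 = 2.606504 − (-0.111274)·(2.606504 − 2.530000) / (-0.111274 − (-1.395723)) = 2.606504 − (-0.008513)/(1.284449) = 2.613132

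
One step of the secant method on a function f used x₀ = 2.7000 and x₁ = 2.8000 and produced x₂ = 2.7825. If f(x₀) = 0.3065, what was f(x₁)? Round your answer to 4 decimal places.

The secant line through (2.7000, 0.3065) and (2.8000, f(x₁)) crosses zero at x₂ = 2.7825.
So (2.7000, 0.3065), (2.8000, f(x₁)), (2.7825, 0) are collinear:
f(x₁) = 0.3065 · (2.8000 − 2.7825) / (2.7000 − 2.7825) = 0.3065 · (0.017500)/(-0.082500) = -0.065015

-0.0650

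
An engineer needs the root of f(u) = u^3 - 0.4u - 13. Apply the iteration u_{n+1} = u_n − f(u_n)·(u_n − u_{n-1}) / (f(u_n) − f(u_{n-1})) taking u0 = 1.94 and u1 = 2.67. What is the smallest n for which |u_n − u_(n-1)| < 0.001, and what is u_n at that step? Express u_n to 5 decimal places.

f(1.94) = -6.4746160, f(2.67) = 4.9661630
u2 = 2.6700000 − 4.9661630·(0.7300000)/(11.4407790) = 2.3531248;  |Δ| = 0.3168752
f(2.3531248) = -0.9115357
u3 = 2.3531248 − (-0.9115357)·(-0.3168752)/(-5.8776987) = 2.4022670;  |Δ| = 0.0491422
f(2.4022670) = -0.0976958
u4 = 2.4022670 − (-0.0976958)·(0.0491422)/(0.8138399) = 2.4081662;  |Δ| = 0.0058992
f(2.4081662) = 0.0023260
u5 = 2.4081662 − 0.0023260·(0.0058992)/(0.1000218) = 2.4080290;  |Δ| = 0.0001372
|u5 − u4| = 0.0001372 < 0.001

n = 5, u_n = 2.40803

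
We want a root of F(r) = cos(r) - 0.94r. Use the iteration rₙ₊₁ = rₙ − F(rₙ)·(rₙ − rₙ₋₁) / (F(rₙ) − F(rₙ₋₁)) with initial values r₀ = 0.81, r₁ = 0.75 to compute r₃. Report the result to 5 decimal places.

F(0.81) = -0.0719016, F(0.75) = 0.0266889
r₂ = 0.7500000 − 0.0266889·(0.7500000 − 0.8100000) / (0.0266889 − (-0.0719016)) = 0.7500000 − (-0.0016013)/(0.0985904) = 0.7662423
F(0.7662423) = 0.0002538
r₃ = 0.7662423 − 0.0002538·(0.7662423 − 0.7500000) / (0.0002538 − 0.0266889) = 0.7662423 − (0.0000041)/(-0.0264351) = 0.7663982

0.76640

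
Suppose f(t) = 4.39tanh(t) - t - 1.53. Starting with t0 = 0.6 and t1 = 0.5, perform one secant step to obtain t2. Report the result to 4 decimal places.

0.5006

f(0.6) = 0.227648, f(0.5) = -0.001306
t2 = 0.500000 − (-0.001306)·(0.500000 − 0.600000) / (-0.001306 − 0.227648) = 0.500000 − (0.000131)/(-0.228953) = 0.500570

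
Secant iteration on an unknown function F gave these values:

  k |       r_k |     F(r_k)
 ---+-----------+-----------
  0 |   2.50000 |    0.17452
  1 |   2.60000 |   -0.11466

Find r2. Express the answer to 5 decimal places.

2.56035

r2 = 2.60000 − (-0.11466)·(2.60000 − 2.50000) / (-0.11466 − 0.17452)
   = 2.60000 − (-0.0114660)/(-0.2891800) = 2.5603500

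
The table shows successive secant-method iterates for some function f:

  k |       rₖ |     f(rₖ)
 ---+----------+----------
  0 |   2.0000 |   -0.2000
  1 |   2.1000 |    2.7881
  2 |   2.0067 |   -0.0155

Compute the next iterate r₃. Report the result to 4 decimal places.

r₃ = 2.0067 − (-0.0155)·(2.0067 − 2.1000) / (-0.0155 − 2.7881)
   = 2.0067 − (0.001446)/(-2.803600) = 2.007216

2.0072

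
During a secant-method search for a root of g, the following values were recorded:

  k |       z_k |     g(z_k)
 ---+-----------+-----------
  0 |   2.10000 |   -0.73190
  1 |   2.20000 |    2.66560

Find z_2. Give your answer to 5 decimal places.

z_2 = 2.20000 − 2.66560·(2.20000 − 2.10000) / (2.66560 − (-0.73190))
   = 2.20000 − (0.2665600)/(3.3975000) = 2.1215423

2.12154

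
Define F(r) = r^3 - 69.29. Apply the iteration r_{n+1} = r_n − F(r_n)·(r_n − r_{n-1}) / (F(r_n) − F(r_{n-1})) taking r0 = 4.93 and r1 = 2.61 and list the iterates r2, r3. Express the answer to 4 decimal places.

F(4.93) = 50.533157, F(2.61) = -51.510419
r2 = 2.610000 − (-51.510419)·(2.610000 − 4.930000) / (-51.510419 − 50.533157) = 2.610000 − (119.504172)/(-102.043576) = 3.781109
F(3.781109) = -15.232287
r3 = 3.781109 − (-15.232287)·(3.781109 − 2.610000) / (-15.232287 − (-51.510419)) = 3.781109 − (-17.838672)/(36.278132) = 4.272829

3.7811, 4.2728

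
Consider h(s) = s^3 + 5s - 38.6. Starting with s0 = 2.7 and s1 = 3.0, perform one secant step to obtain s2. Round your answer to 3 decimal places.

h(2.7) = -5.41700, h(3.0) = 3.40000
s2 = 3.00000 − 3.40000·(3.00000 − 2.70000) / (3.40000 − (-5.41700)) = 3.00000 − (1.02000)/(8.81700) = 2.88431

2.884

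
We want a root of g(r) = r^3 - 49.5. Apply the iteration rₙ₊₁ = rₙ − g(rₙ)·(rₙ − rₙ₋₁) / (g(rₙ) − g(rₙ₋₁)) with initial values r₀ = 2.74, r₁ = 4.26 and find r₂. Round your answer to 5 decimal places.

g(2.74) = -28.9291760, g(4.26) = 27.8087760
r₂ = 4.2600000 − 27.8087760·(4.2600000 − 2.7400000) / (27.8087760 − (-28.9291760)) = 4.2600000 − (42.2693395)/(56.7379520) = 3.5150077

3.51501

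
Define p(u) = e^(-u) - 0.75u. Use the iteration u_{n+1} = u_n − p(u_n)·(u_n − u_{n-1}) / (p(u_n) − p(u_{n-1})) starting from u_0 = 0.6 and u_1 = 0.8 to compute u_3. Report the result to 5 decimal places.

0.67726

p(0.6) = 0.0988116, p(0.8) = -0.1506710
u_2 = 0.8000000 − (-0.1506710)·(0.8000000 − 0.6000000) / (-0.1506710 − 0.0988116) = 0.8000000 − (-0.0301342)/(-0.2494827) = 0.6792132
p(0.6792132) = -0.0023942
u_3 = 0.6792132 − (-0.0023942)·(0.6792132 − 0.8000000) / (-0.0023942 − (-0.1506710)) = 0.6792132 − (0.0002892)/(0.1482769) = 0.6772629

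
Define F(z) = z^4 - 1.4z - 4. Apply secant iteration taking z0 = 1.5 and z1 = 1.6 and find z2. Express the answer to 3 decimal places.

1.577

F(1.5) = -1.03750, F(1.6) = 0.31360
z2 = 1.60000 − 0.31360·(1.60000 − 1.50000) / (0.31360 − (-1.03750)) = 1.60000 − (0.03136)/(1.35110) = 1.57679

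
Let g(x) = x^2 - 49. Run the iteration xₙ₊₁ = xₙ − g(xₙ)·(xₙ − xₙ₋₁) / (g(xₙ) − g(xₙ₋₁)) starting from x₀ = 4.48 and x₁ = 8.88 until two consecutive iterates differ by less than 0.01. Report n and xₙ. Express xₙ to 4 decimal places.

g(4.48) = -28.929600, g(8.88) = 29.854400
x₂ = 8.880000 − 29.854400·(4.400000)/(58.784000) = 6.645389;  |Δ| = 2.234611
g(6.645389) = -4.838802
x₃ = 6.645389 − (-4.838802)·(-2.234611)/(-34.693202) = 6.957059;  |Δ| = 0.311670
g(6.957059) = -0.599323
x₄ = 6.957059 − (-0.599323)·(0.311670)/(4.239479) = 7.001119;  |Δ| = 0.044060
g(7.001119) = 0.015673
x₅ = 7.001119 − 0.015673·(0.044060)/(0.614997) = 6.999997;  |Δ| = 0.001123
|x₅ − x₄| = 0.001123 < 0.01

n = 5, xₙ = 7.0000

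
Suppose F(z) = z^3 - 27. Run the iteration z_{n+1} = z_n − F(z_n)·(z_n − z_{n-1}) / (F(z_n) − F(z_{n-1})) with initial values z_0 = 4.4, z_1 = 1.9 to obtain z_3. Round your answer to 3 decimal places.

F(4.4) = 58.18400, F(1.9) = -20.14100
z_2 = 1.90000 − (-20.14100)·(1.90000 − 4.40000) / (-20.14100 − 58.18400) = 1.90000 − (50.35250)/(-78.32500) = 2.54287
F(2.54287) = -10.55740
z_3 = 2.54287 − (-10.55740)·(2.54287 − 1.90000) / (-10.55740 − (-20.14100)) = 2.54287 − (-6.78699)/(9.58360) = 3.25105

3.251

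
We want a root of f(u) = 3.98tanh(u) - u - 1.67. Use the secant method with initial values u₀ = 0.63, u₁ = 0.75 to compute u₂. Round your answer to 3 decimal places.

f(0.63) = -0.07895, f(0.75) = 0.10789
u₂ = 0.75000 − 0.10789·(0.75000 − 0.63000) / (0.10789 − (-0.07895)) = 0.75000 − (0.01295)/(0.18685) = 0.68071

0.681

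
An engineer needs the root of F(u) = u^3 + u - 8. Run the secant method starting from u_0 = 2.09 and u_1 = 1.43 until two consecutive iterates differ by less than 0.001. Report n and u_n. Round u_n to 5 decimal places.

F(2.09) = 3.2193290, F(1.43) = -3.6457930
u_2 = 1.4300000 − (-3.6457930)·(-0.6600000)/(-6.8651220) = 1.7804997;  |Δ| = 0.3504997
F(1.7804997) = -0.5749969
u_3 = 1.7804997 − (-0.5749969)·(0.3504997)/(3.0707961) = 1.8461297;  |Δ| = 0.0656300
F(1.8461297) = 0.1380995
u_4 = 1.8461297 − 0.1380995·(0.0656300)/(0.7130964) = 1.8334197;  |Δ| = 0.0127100
F(1.8334197) = -0.0036725
u_5 = 1.8334197 − (-0.0036725)·(-0.0127100)/(-0.1417720) = 1.8337489;  |Δ| = 0.0003292
|u_5 − u_4| = 0.0003292 < 0.001

n = 5, u_n = 1.83375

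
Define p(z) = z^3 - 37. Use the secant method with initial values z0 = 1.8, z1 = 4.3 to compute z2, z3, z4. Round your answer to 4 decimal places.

2.8576, 3.2085, 3.3522

p(1.8) = -31.168000, p(4.3) = 42.507000
z2 = 4.300000 − 42.507000·(4.300000 − 1.800000) / (42.507000 − (-31.168000)) = 4.300000 − (106.267500)/(73.675000) = 2.857618
p(2.857618) = -13.664749
z3 = 2.857618 − (-13.664749)·(2.857618 − 4.300000) / (-13.664749 − 42.507000) = 2.857618 − (19.709789)/(-56.171749) = 3.208502
p(3.208502) = -3.970115
z4 = 3.208502 − (-3.970115)·(3.208502 − 2.857618) / (-3.970115 − (-13.664749)) = 3.208502 − (-1.393051)/(9.694634) = 3.352195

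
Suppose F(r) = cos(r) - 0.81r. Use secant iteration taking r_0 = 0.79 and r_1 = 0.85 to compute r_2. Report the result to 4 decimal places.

0.8315

F(0.79) = 0.063945, F(0.85) = -0.028517
r_2 = 0.850000 − (-0.028517)·(0.850000 − 0.790000) / (-0.028517 − 0.063945) = 0.850000 − (-0.001711)/(-0.092462) = 0.831495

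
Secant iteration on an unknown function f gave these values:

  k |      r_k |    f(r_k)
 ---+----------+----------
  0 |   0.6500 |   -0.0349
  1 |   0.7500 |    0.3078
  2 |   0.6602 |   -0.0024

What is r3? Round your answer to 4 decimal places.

r3 = 0.6602 − (-0.0024)·(0.6602 − 0.7500) / (-0.0024 − 0.3078)
   = 0.6602 − (0.000216)/(-0.310200) = 0.660895

0.6609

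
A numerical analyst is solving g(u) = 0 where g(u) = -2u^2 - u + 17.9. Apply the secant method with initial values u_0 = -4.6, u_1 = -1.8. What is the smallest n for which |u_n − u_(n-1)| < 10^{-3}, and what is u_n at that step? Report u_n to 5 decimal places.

n = 6, u_n = -3.25208

g(-4.6) = -19.8200000, g(-1.8) = 13.2200000
u_2 = -1.8000000 − 13.2200000·(2.8000000)/(33.0400000) = -2.9203390;  |Δ| = 1.1203390
g(-2.9203390) = 3.7635794
u_3 = -2.9203390 − 3.7635794·(-1.1203390)/(-9.4564206) = -3.3662249;  |Δ| = 0.4458859
g(-3.3662249) = -1.3967152
u_4 = -3.3662249 − (-1.3967152)·(-0.4458859)/(-5.1602947) = -3.2455388;  |Δ| = 0.1206861
g(-3.2455388) = 0.0784942
u_5 = -3.2455388 − 0.0784942·(0.1206861)/(1.4752094) = -3.2519604;  |Δ| = 0.0064216
g(-3.2519604) = 0.0014675
u_6 = -3.2519604 − 0.0014675·(-0.0064216)/(-0.0770267) = -3.2520827;  |Δ| = 0.0001223
|u_6 − u_5| = 0.0001223 < 10^{-3}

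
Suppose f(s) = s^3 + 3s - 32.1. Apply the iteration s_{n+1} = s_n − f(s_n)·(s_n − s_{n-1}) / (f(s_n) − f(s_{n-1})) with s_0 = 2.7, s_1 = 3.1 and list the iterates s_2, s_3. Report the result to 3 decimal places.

2.853, 2.864

f(2.7) = -4.31700, f(3.1) = 6.99100
s_2 = 3.10000 − 6.99100·(3.10000 − 2.70000) / (6.99100 − (-4.31700)) = 3.10000 − (2.79640)/(11.30800) = 2.85271
f(2.85271) = -0.32675
s_3 = 2.85271 − (-0.32675)·(2.85271 − 3.10000) / (-0.32675 − 6.99100) = 2.85271 − (0.08080)/(-7.31775) = 2.86375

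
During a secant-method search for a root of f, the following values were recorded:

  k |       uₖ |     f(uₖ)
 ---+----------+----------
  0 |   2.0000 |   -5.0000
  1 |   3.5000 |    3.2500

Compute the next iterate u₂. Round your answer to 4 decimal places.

2.9091

u₂ = 3.5000 − 3.2500·(3.5000 − 2.0000) / (3.2500 − (-5.0000))
   = 3.5000 − (4.875000)/(8.250000) = 2.909091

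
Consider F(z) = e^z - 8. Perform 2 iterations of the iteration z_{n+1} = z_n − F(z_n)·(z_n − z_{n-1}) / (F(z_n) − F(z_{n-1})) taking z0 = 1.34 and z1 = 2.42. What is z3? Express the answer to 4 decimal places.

F(1.34) = -4.180956, F(2.42) = 3.245859
z2 = 2.420000 − 3.245859·(2.420000 − 1.340000) / (3.245859 − (-4.180956)) = 2.420000 − (3.505528)/(7.426816) = 1.947990
F(1.947990) = -0.985423
z3 = 1.947990 − (-0.985423)·(1.947990 − 2.420000) / (-0.985423 − 3.245859) = 1.947990 − (0.465129)/(-4.231282) = 2.057917

2.0579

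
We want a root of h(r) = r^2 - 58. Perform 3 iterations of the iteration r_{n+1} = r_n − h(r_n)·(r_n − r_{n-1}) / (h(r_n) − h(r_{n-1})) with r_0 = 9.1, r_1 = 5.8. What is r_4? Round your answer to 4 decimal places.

h(9.1) = 24.810000, h(5.8) = -24.360000
r_2 = 5.800000 − (-24.360000)·(5.800000 − 9.100000) / (-24.360000 − 24.810000) = 5.800000 − (80.388000)/(-49.170000) = 7.434899
h(7.434899) = -2.722272
r_3 = 7.434899 − (-2.722272)·(7.434899 − 5.800000) / (-2.722272 − (-24.360000)) = 7.434899 − (-4.450641)/(21.637728) = 7.640588
h(7.640588) = 0.378589
r_4 = 7.640588 − 0.378589·(7.640588 − 7.434899) / (0.378589 − (-2.722272)) = 7.640588 − (0.077871)/(3.100861) = 7.615475

7.6155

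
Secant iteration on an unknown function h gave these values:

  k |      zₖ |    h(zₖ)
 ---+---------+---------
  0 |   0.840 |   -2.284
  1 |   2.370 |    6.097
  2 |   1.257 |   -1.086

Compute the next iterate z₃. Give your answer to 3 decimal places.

z₃ = 1.257 − (-1.086)·(1.257 − 2.370) / (-1.086 − 6.097)
   = 1.257 − (1.20872)/(-7.18300) = 1.42527

1.425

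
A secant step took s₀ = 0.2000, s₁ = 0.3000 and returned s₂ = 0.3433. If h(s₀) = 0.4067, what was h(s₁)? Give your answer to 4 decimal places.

The secant line through (0.2000, 0.4067) and (0.3000, h(s₁)) crosses zero at s₂ = 0.3433.
So (0.2000, 0.4067), (0.3000, h(s₁)), (0.3433, 0) are collinear:
h(s₁) = 0.4067 · (0.3000 − 0.3433) / (0.2000 − 0.3433) = 0.4067 · (-0.043300)/(-0.143300) = 0.122890

0.1229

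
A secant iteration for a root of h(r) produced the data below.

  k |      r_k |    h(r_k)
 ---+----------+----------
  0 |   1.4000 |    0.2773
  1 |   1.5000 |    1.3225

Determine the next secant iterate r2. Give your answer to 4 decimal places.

r2 = 1.5000 − 1.3225·(1.5000 − 1.4000) / (1.3225 − 0.2773)
   = 1.5000 − (0.132250)/(1.045200) = 1.373469

1.3735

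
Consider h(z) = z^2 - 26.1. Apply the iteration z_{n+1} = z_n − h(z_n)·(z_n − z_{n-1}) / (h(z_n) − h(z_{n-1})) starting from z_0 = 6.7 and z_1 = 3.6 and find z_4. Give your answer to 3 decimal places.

h(6.7) = 18.79000, h(3.6) = -13.14000
z_2 = 3.60000 − (-13.14000)·(3.60000 − 6.70000) / (-13.14000 − 18.79000) = 3.60000 − (40.73400)/(-31.93000) = 4.87573
h(4.87573) = -2.32727
z_3 = 4.87573 − (-2.32727)·(4.87573 − 3.60000) / (-2.32727 − (-13.14000)) = 4.87573 − (-2.96897)/(10.81273) = 5.15031
h(5.15031) = 0.42569
z_4 = 5.15031 − 0.42569·(5.15031 − 4.87573) / (0.42569 − (-2.32727)) = 5.15031 − (0.11689)/(2.75296) = 5.10785

5.108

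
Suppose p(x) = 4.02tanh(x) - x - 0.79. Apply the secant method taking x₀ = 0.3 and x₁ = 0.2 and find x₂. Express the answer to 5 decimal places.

0.27080

p(0.3) = 0.0810767, p(0.2) = -0.1965512
x₂ = 0.2000000 − (-0.1965512)·(0.2000000 − 0.3000000) / (-0.1965512 − 0.0810767) = 0.2000000 − (0.0196551)/(-0.2776279) = 0.2707966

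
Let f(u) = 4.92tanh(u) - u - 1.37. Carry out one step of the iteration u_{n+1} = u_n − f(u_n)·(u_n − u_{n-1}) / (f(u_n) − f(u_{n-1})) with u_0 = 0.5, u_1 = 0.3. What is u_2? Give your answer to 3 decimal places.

0.374

f(0.5) = 0.40362, f(0.3) = -0.23674
u_2 = 0.30000 − (-0.23674)·(0.30000 − 0.50000) / (-0.23674 − 0.40362) = 0.30000 − (0.04735)/(-0.64036) = 0.37394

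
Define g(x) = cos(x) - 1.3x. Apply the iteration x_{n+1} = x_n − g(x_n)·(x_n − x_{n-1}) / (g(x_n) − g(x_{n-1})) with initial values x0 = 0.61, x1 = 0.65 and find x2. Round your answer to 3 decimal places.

0.624

g(0.61) = 0.02665, g(0.65) = -0.04892
x2 = 0.65000 − (-0.04892)·(0.65000 − 0.61000) / (-0.04892 − 0.02665) = 0.65000 − (-0.00196)/(-0.07556) = 0.62411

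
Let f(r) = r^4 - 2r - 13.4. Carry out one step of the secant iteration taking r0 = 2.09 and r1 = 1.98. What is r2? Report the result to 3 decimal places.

f(2.09) = 1.50030, f(1.98) = -1.99046
r2 = 1.98000 − (-1.99046)·(1.98000 − 2.09000) / (-1.99046 − 1.50030) = 1.98000 − (0.21895)/(-3.49076) = 2.04272

2.043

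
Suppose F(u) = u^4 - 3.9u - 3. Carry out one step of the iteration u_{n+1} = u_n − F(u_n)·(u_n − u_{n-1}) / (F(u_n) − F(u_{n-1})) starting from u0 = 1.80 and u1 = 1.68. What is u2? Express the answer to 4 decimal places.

1.7722

F(1.80) = 0.477600, F(1.68) = -1.586058
u2 = 1.680000 − (-1.586058)·(1.680000 − 1.800000) / (-1.586058 − 0.477600) = 1.680000 − (0.190327)/(-2.063658) = 1.772228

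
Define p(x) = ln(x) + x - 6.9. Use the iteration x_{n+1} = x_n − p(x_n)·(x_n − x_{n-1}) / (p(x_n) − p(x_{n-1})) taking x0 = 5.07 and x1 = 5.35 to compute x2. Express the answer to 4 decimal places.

p(5.07) = -0.206659, p(5.35) = 0.127097
x2 = 5.350000 − 0.127097·(5.350000 − 5.070000) / (0.127097 − (-0.206659)) = 5.350000 − (0.035587)/(0.333756) = 5.243374

5.2434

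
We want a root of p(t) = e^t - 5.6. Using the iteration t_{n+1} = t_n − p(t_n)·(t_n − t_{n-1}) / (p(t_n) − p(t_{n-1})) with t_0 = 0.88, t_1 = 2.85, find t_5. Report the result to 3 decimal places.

p(0.88) = -3.18910, p(2.85) = 11.68778
t_2 = 2.85000 − 11.68778·(2.85000 − 0.88000) / (11.68778 − (-3.18910)) = 2.85000 − (23.02493)/(14.87688) = 1.30230
p(1.30230) = -1.92225
t_3 = 1.30230 − (-1.92225)·(1.30230 − 2.85000) / (-1.92225 − 11.68778) = 1.30230 − (2.97506)/(-13.61003) = 1.52089
p(1.52089) = -1.02368
t_4 = 1.52089 − (-1.02368)·(1.52089 − 1.30230) / (-1.02368 − (-1.92225)) = 1.52089 − (-0.22377)/(0.89857) = 1.76992
p(1.76992) = 0.27041
t_5 = 1.76992 − 0.27041·(1.76992 − 1.52089) / (0.27041 − (-1.02368)) = 1.76992 − (0.06734)/(1.29409) = 1.71789

1.718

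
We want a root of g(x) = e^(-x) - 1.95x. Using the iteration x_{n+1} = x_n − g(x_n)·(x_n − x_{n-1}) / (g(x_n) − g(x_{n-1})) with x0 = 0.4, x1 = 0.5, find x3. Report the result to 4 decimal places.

g(0.4) = -0.109680, g(0.5) = -0.368469
x2 = 0.500000 − (-0.368469)·(0.500000 − 0.400000) / (-0.368469 − (-0.109680)) = 0.500000 − (-0.036847)/(-0.258789) = 0.357618
g(0.357618) = 0.001985
x3 = 0.357618 − 0.001985·(0.357618 − 0.500000) / (0.001985 − (-0.368469)) = 0.357618 − (-0.000283)/(0.370454) = 0.358381

0.3584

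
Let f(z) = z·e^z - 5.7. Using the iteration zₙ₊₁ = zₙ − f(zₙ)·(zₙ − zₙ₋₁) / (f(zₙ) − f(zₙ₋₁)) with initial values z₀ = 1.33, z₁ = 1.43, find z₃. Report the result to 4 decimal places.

1.4023

f(1.33) = -0.671212, f(1.43) = 0.275540
z₂ = 1.430000 − 0.275540·(1.430000 − 1.330000) / (0.275540 − (-0.671212)) = 1.430000 − (0.027554)/(0.946752) = 1.400896
f(1.400896) = -0.013991
z₃ = 1.400896 − (-0.013991)·(1.400896 − 1.430000) / (-0.013991 − 0.275540) = 1.400896 − (0.000407)/(-0.289531) = 1.402303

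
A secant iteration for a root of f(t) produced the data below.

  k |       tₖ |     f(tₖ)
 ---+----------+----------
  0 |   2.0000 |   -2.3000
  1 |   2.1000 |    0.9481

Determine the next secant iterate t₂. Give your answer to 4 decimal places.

t₂ = 2.1000 − 0.9481·(2.1000 − 2.0000) / (0.9481 − (-2.3000))
   = 2.1000 − (0.094810)/(3.248100) = 2.070811

2.0708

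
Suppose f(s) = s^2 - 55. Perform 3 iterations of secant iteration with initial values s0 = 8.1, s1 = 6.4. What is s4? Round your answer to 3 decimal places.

7.416

f(8.1) = 10.61000, f(6.4) = -14.04000
s2 = 6.40000 − (-14.04000)·(6.40000 − 8.10000) / (-14.04000 − 10.61000) = 6.40000 − (23.86800)/(-24.65000) = 7.36828
f(7.36828) = -0.70851
s3 = 7.36828 − (-0.70851)·(7.36828 − 6.40000) / (-0.70851 − (-14.04000)) = 7.36828 − (-0.68603)/(13.33149) = 7.41974
f(7.41974) = 0.05248
s4 = 7.41974 − 0.05248·(7.41974 − 7.36828) / (0.05248 − (-0.70851)) = 7.41974 − (0.00270)/(0.76099) = 7.41619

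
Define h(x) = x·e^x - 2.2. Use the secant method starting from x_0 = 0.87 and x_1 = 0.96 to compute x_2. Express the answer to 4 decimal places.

0.8958

h(0.87) = -0.123388, h(0.96) = 0.307229
x_2 = 0.960000 − 0.307229·(0.960000 − 0.870000) / (0.307229 − (-0.123388)) = 0.960000 − (0.027651)/(0.430616) = 0.895788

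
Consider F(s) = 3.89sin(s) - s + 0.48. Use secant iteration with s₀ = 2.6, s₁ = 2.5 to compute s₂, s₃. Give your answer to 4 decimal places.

F(2.6) = -0.114700, F(2.5) = 0.308057
s₂ = 2.500000 − 0.308057·(2.500000 − 2.600000) / (0.308057 − (-0.114700)) = 2.500000 − (-0.030806)/(0.422756) = 2.572869
F(2.572869) = 0.002120
s₃ = 2.572869 − 0.002120·(2.572869 − 2.500000) / (0.002120 − 0.308057) = 2.572869 − (0.000154)/(-0.305937) = 2.573373

2.5729, 2.5734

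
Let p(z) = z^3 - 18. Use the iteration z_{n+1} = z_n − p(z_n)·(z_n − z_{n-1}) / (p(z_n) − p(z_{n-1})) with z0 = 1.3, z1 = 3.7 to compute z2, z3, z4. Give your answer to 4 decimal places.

2.0827, 2.4311, 2.6683

p(1.3) = -15.803000, p(3.7) = 32.653000
z2 = 3.700000 − 32.653000·(3.700000 − 1.300000) / (32.653000 − (-15.803000)) = 3.700000 − (78.367200)/(48.456000) = 2.082714
p(2.082714) = -8.965814
z3 = 2.082714 − (-8.965814)·(2.082714 − 3.700000) / (-8.965814 − 32.653000) = 2.082714 − (14.500283)/(-41.618814) = 2.431121
p(2.431121) = -3.631223
z4 = 2.431121 − (-3.631223)·(2.431121 − 2.082714) / (-3.631223 − (-8.965814)) = 2.431121 − (-1.265143)/(5.334591) = 2.668280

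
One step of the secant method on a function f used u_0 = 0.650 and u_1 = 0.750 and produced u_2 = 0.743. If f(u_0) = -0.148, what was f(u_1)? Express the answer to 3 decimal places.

0.011

The secant line through (0.650, -0.148) and (0.750, f(u_1)) crosses zero at u_2 = 0.743.
So (0.650, -0.148), (0.750, f(u_1)), (0.743, 0) are collinear:
f(u_1) = -0.148 · (0.750 − 0.743) / (0.650 − 0.743) = -0.148 · (0.00700)/(-0.09300) = 0.01114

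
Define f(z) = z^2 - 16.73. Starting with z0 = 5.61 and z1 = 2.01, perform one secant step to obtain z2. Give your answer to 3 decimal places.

3.675

f(5.61) = 14.74210, f(2.01) = -12.68990
z2 = 2.01000 − (-12.68990)·(2.01000 − 5.61000) / (-12.68990 − 14.74210) = 2.01000 − (45.68364)/(-27.43200) = 3.67534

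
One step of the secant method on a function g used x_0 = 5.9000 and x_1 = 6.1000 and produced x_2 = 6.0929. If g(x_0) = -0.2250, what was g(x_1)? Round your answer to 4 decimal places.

0.0083

The secant line through (5.9000, -0.2250) and (6.1000, g(x_1)) crosses zero at x_2 = 6.0929.
So (5.9000, -0.2250), (6.1000, g(x_1)), (6.0929, 0) are collinear:
g(x_1) = -0.2250 · (6.1000 − 6.0929) / (5.9000 − 6.0929) = -0.2250 · (0.007100)/(-0.192900) = 0.008281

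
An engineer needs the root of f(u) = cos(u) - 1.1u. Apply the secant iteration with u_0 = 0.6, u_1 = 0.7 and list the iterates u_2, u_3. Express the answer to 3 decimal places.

0.697, 0.697

f(0.6) = 0.16534, f(0.7) = -0.00516
u_2 = 0.70000 − (-0.00516)·(0.70000 − 0.60000) / (-0.00516 − 0.16534) = 0.70000 − (-0.00052)/(-0.17049) = 0.69697
f(0.69697) = 0.00012
u_3 = 0.69697 − 0.00012·(0.69697 − 0.70000) / (0.00012 − (-0.00516)) = 0.69697 − (0.00000)/(0.00527) = 0.69704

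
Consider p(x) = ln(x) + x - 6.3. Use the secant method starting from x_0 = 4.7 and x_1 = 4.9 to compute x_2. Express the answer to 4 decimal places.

p(4.7) = -0.052437, p(4.9) = 0.189235
x_2 = 4.900000 − 0.189235·(4.900000 − 4.700000) / (0.189235 − (-0.052437)) = 4.900000 − (0.037847)/(0.241673) = 4.743395

4.7434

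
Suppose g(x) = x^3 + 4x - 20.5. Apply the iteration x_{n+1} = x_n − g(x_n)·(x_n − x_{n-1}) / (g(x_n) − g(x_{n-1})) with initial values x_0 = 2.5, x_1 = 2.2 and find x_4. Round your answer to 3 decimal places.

g(2.5) = 5.12500, g(2.2) = -1.05200
x_2 = 2.20000 − (-1.05200)·(2.20000 − 2.50000) / (-1.05200 − 5.12500) = 2.20000 − (0.31560)/(-6.17700) = 2.25109
g(2.25109) = -0.08840
x_3 = 2.25109 − (-0.08840)·(2.25109 − 2.20000) / (-0.08840 − (-1.05200)) = 2.25109 − (-0.00452)/(0.96360) = 2.25578
g(2.25578) = 0.00175
x_4 = 2.25578 − 0.00175·(2.25578 − 2.25109) / (0.00175 − (-0.08840)) = 2.25578 − (0.00001)/(0.09015) = 2.25569

2.256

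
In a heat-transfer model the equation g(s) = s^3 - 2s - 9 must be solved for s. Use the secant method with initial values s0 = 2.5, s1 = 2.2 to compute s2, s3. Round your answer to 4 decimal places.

2.3886, 2.3994

g(2.5) = 1.625000, g(2.2) = -2.752000
s2 = 2.200000 − (-2.752000)·(2.200000 − 2.500000) / (-2.752000 − 1.625000) = 2.200000 − (0.825600)/(-4.377000) = 2.388622
g(2.388622) = -0.148920
s3 = 2.388622 − (-0.148920)·(2.388622 − 2.200000) / (-0.148920 − (-2.752000)) = 2.388622 − (-0.028090)/(2.603080) = 2.399413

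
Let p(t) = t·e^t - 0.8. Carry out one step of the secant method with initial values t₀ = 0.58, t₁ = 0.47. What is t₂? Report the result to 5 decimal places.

p(0.58) = 0.2359023, p(0.47) = -0.0480027
t₂ = 0.4700000 − (-0.0480027)·(0.4700000 − 0.5800000) / (-0.0480027 − 0.2359023) = 0.4700000 − (0.0052803)/(-0.2839050) = 0.4885988

0.48860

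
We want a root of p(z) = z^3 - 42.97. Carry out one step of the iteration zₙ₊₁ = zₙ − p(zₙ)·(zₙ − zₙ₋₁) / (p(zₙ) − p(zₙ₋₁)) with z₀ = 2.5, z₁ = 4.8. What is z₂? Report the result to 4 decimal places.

3.1623

p(2.5) = -27.345000, p(4.8) = 67.622000
z₂ = 4.800000 − 67.622000·(4.800000 − 2.500000) / (67.622000 − (-27.345000)) = 4.800000 − (155.530600)/(94.967000) = 3.162267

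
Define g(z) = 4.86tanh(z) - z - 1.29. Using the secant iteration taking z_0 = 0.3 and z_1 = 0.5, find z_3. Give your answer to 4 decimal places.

g(0.3) = -0.174221, g(0.5) = 0.455889
z_2 = 0.500000 − 0.455889·(0.500000 − 0.300000) / (0.455889 − (-0.174221)) = 0.500000 − (0.091178)/(0.630110) = 0.355298
g(0.355298) = 0.012283
z_3 = 0.355298 − 0.012283·(0.355298 − 0.500000) / (0.012283 − 0.455889) = 0.355298 − (-0.001777)/(-0.443607) = 0.351292

0.3513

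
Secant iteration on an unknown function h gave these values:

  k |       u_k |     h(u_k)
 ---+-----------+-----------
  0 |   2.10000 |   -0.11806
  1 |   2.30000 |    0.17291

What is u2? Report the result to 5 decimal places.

2.18115

u2 = 2.30000 − 0.17291·(2.30000 − 2.10000) / (0.17291 − (-0.11806))
   = 2.30000 − (0.0345820)/(0.2909700) = 2.1811493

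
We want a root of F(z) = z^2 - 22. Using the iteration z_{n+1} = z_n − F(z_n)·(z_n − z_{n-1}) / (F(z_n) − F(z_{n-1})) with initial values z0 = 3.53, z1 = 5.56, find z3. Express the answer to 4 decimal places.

F(3.53) = -9.539100, F(5.56) = 8.913600
z2 = 5.560000 − 8.913600·(5.560000 − 3.530000) / (8.913600 − (-9.539100)) = 5.560000 − (18.094608)/(18.452700) = 4.579406
F(4.579406) = -1.029041
z3 = 4.579406 − (-1.029041)·(4.579406 − 5.560000) / (-1.029041 − 8.913600) = 4.579406 − (1.009072)/(-9.942641) = 4.680895

4.6809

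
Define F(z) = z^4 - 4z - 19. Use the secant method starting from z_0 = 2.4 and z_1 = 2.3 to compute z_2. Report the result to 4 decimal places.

2.3045

F(2.4) = 4.577600, F(2.3) = -0.215900
z_2 = 2.300000 − (-0.215900)·(2.300000 − 2.400000) / (-0.215900 − 4.577600) = 2.300000 − (0.021590)/(-4.793500) = 2.304504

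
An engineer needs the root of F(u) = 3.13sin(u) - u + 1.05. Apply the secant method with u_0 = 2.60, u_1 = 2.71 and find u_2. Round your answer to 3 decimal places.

2.617

F(2.60) = 0.06352, F(2.71) = -0.35066
u_2 = 2.71000 − (-0.35066)·(2.71000 − 2.60000) / (-0.35066 − 0.06352) = 2.71000 − (-0.03857)/(-0.41418) = 2.61687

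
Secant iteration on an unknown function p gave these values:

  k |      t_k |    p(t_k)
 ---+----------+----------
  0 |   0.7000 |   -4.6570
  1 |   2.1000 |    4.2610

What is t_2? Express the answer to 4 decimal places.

1.4311

t_2 = 2.1000 − 4.2610·(2.1000 − 0.7000) / (4.2610 − (-4.6570))
   = 2.1000 − (5.965400)/(8.918000) = 1.431083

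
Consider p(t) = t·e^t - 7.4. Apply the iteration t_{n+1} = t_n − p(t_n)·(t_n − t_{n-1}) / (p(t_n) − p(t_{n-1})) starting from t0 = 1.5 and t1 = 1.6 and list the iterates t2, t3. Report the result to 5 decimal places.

p(1.5) = -0.6774664, p(1.6) = 0.5248519
t2 = 1.6000000 − 0.5248519·(1.6000000 − 1.5000000) / (0.5248519 − (-0.6774664)) = 1.6000000 − (0.0524852)/(1.2023183) = 1.5563467
p(1.5563467) = -0.0206329
t3 = 1.5563467 − (-0.0206329)·(1.5563467 − 1.6000000) / (-0.0206329 − 0.5248519) = 1.5563467 − (0.0009007)/(-0.5454848) = 1.5579979

1.55635, 1.55800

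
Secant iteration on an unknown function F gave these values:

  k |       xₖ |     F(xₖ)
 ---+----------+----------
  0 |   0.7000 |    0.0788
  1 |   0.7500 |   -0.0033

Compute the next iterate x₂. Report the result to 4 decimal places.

x₂ = 0.7500 − (-0.0033)·(0.7500 − 0.7000) / (-0.0033 − 0.0788)
   = 0.7500 − (-0.000165)/(-0.082100) = 0.747990

0.7480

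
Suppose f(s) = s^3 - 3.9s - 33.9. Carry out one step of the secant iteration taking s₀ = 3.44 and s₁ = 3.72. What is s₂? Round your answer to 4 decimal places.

3.6312

f(3.44) = -6.608416, f(3.72) = 3.070848
s₂ = 3.720000 − 3.070848·(3.720000 − 3.440000) / (3.070848 − (-6.608416)) = 3.720000 − (0.859837)/(9.679264) = 3.631167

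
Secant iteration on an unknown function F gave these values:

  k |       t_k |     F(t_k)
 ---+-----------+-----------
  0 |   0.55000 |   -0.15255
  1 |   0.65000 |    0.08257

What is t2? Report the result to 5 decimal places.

t2 = 0.65000 − 0.08257·(0.65000 − 0.55000) / (0.08257 − (-0.15255))
   = 0.65000 − (0.0082570)/(0.2351200) = 0.6148818

0.61488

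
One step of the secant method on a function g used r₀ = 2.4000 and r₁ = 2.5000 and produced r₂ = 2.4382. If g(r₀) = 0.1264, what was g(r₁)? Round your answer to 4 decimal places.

-0.2045

The secant line through (2.4000, 0.1264) and (2.5000, g(r₁)) crosses zero at r₂ = 2.4382.
So (2.4000, 0.1264), (2.5000, g(r₁)), (2.4382, 0) are collinear:
g(r₁) = 0.1264 · (2.5000 − 2.4382) / (2.4000 − 2.4382) = 0.1264 · (0.061800)/(-0.038200) = -0.204490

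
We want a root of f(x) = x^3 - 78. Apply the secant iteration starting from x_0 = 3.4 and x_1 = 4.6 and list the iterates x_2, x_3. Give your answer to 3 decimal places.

4.200, 4.267

f(3.4) = -38.69600, f(4.6) = 19.33600
x_2 = 4.60000 − 19.33600·(4.60000 − 3.40000) / (19.33600 − (-38.69600)) = 4.60000 − (23.20320)/(58.03200) = 4.20017
f(4.20017) = -3.90325
x_3 = 4.20017 − (-3.90325)·(4.20017 − 4.60000) / (-3.90325 − 19.33600) = 4.20017 − (1.56065)/(-23.23925) = 4.26732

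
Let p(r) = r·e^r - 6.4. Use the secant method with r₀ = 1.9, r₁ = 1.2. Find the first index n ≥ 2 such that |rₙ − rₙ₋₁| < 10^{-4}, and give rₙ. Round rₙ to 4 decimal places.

n = 6, rₙ = 1.4706

p(1.9) = 6.303199, p(1.2) = -2.415860
r₂ = 1.200000 − (-2.415860)·(-0.700000)/(-8.719059) = 1.393955;  |Δ| = 0.193955
p(1.393955) = -0.781305
r₃ = 1.393955 − (-0.781305)·(0.193955)/(1.634554) = 1.486664;  |Δ| = 0.092709
p(1.486664) = 0.174496
r₄ = 1.486664 − 0.174496·(0.092709)/(0.955801) = 1.469738;  |Δ| = 0.016925
p(1.469738) = -0.009437
r₅ = 1.469738 − (-0.009437)·(-0.016925)/(-0.183933) = 1.470607;  |Δ| = 0.000868
p(1.470607) = -0.000106
r₆ = 1.470607 − (-0.000106)·(0.000868)/(0.009331) = 1.470616;  |Δ| = 0.000010
|r₆ − r₅| = 0.000010 < 10^{-4}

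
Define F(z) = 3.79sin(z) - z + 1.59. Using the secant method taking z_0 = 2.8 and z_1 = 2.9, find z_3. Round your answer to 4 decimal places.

F(2.8) = 0.059605, F(2.9) = -0.403245
z_2 = 2.900000 − (-0.403245)·(2.900000 − 2.800000) / (-0.403245 − 0.059605) = 2.900000 − (-0.040325)/(-0.462850) = 2.812878
F(2.812878) = 0.000636
z_3 = 2.812878 − 0.000636·(2.812878 − 2.900000) / (0.000636 − (-0.403245)) = 2.812878 − (-0.000055)/(0.403881) = 2.813015

2.8130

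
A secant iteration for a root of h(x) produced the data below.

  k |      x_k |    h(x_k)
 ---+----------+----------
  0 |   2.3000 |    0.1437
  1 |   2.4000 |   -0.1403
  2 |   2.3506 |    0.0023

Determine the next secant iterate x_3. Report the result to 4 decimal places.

x_3 = 2.3506 − 0.0023·(2.3506 − 2.4000) / (0.0023 − (-0.1403))
   = 2.3506 − (-0.000114)/(0.142600) = 2.351397

2.3514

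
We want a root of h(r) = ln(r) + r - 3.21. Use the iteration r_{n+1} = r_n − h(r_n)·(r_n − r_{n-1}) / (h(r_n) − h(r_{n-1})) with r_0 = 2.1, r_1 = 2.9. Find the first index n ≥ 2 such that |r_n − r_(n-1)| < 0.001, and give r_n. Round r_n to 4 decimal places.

h(2.1) = -0.368063, h(2.9) = 0.754711
r_2 = 2.900000 − 0.754711·(0.800000)/(1.122773) = 2.362252;  |Δ| = 0.537748
h(2.362252) = 0.011868
r_3 = 2.362252 − 0.011868·(-0.537748)/(-0.742843) = 2.353661;  |Δ| = 0.008591
h(2.353661) = -0.000367
r_4 = 2.353661 − (-0.000367)·(-0.008591)/(-0.012235) = 2.353919;  |Δ| = 0.000258
|r_4 − r_3| = 0.000258 < 0.001

n = 4, r_n = 2.3539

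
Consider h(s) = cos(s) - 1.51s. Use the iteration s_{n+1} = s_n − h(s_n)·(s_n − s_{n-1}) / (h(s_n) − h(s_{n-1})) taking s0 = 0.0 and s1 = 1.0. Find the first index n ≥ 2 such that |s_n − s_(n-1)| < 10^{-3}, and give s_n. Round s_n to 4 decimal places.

h(0.0) = 1.000000, h(1.0) = -0.969698
s2 = 1.000000 − (-0.969698)·(1.000000)/(-1.969698) = 0.507692;  |Δ| = 0.492308
h(0.507692) = 0.107254
s3 = 0.507692 − 0.107254·(-0.492308)/(1.076951) = 0.556721;  |Δ| = 0.049029
h(0.556721) = 0.008343
s4 = 0.556721 − 0.008343·(0.049029)/(-0.098910) = 0.560857;  |Δ| = 0.004136
h(0.560857) = -0.000094
s5 = 0.560857 − (-0.000094)·(0.004136)/(-0.008438) = 0.560811;  |Δ| = 0.000046
|s5 − s4| = 0.000046 < 10^{-3}

n = 5, s_n = 0.5608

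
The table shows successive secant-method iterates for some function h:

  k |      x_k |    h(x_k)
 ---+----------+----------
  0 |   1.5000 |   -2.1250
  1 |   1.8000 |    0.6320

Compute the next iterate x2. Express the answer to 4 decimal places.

1.7312

x2 = 1.8000 − 0.6320·(1.8000 − 1.5000) / (0.6320 − (-2.1250))
   = 1.8000 − (0.189600)/(2.757000) = 1.731230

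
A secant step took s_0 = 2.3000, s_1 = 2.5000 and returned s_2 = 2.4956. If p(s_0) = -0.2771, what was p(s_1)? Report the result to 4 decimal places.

The secant line through (2.3000, -0.2771) and (2.5000, p(s_1)) crosses zero at s_2 = 2.4956.
So (2.3000, -0.2771), (2.5000, p(s_1)), (2.4956, 0) are collinear:
p(s_1) = -0.2771 · (2.5000 − 2.4956) / (2.3000 − 2.4956) = -0.2771 · (0.004400)/(-0.195600) = 0.006233

0.0062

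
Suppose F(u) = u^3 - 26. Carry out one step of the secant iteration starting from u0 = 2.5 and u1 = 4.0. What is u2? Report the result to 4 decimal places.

2.8217

F(2.5) = -10.375000, F(4.0) = 38.000000
u2 = 4.000000 − 38.000000·(4.000000 − 2.500000) / (38.000000 − (-10.375000)) = 4.000000 − (57.000000)/(48.375000) = 2.821705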